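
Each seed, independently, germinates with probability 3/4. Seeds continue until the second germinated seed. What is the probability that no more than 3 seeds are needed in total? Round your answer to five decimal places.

Finishing within 3 seeds ⇔ at least 2 successes in the first 3. With X ~ Binomial(3, 0.75), P(Y ≤ 3) = 1 − P(X ≤ 1).
  k=0: C(3,0)·0.75^0·0.25^3 = 0.0156250
  k=1: C(3,1)·0.75^1·0.25^2 = 0.1406250
1 − 0.1562500 = 0.8437500

0.84375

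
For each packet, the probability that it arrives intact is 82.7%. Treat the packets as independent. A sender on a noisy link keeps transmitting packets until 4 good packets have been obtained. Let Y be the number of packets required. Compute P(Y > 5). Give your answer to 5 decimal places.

Needing more than 5 packets ⇔ fewer than 4 successes in the first 5. With X ~ Binomial(5, 0.827), P(Y > 5) = P(X ≤ 3).
  k=0: C(5,0)·0.827^0·0.173^5 = 0.0001550
  k=1: C(5,1)·0.827^1·0.173^4 = 0.0037039
  k=2: C(5,2)·0.827^2·0.173^3 = 0.0354119
  k=3: C(5,3)·0.827^3·0.173^2 = 0.1692812
P(X ≤ 3) = 0.2085520

0.20855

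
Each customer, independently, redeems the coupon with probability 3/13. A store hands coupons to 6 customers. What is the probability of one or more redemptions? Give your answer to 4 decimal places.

0.7928

P(at least one) = 1 − P(none) = 1 − (1 − 0.230769)^6
= 1 − 0.207176 = 0.792824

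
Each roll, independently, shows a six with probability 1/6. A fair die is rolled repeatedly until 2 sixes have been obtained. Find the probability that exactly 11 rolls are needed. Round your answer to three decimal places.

Y = trial on which the second success occurs; negative binomial, r=2, p=0.166667.
P(Y=11) = C(10,1) · p^2 · (1−p)^9
= 10 · 0.027778 · 0.19381 = 0.05384

0.054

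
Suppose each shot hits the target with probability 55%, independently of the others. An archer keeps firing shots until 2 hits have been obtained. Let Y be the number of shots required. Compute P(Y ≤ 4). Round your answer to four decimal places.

0.7585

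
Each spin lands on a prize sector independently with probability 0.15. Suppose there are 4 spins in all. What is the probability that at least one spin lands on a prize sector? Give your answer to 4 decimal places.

P(at least one) = 1 − P(none) = 1 − (1 − 0.15)^4
= 1 − 0.522006 = 0.477994

0.4780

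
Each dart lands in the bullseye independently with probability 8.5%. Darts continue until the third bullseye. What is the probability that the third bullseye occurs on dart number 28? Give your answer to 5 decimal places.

0.02339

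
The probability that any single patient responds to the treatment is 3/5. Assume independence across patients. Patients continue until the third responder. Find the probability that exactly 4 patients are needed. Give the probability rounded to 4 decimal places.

0.2592

Y = trial on which the third success occurs; negative binomial, r=3, p=0.60.
P(Y=4) = C(3,2) · p^3 · (1−p)^1
= 3 · 0.216 · 0.4 = 0.259200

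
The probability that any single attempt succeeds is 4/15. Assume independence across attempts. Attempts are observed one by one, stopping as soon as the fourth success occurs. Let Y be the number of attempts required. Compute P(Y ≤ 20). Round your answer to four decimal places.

Finishing within 20 attempts ⇔ at least 4 successes in the first 20. With X ~ Binomial(20, 0.266667), P(Y ≤ 20) = 1 − P(X ≤ 3).
  k=0: C(20,0)·0.266667^0·0.733333^20 = 0.002023
  k=1: C(20,1)·0.266667^1·0.733333^19 = 0.014714
  k=2: C(20,2)·0.266667^2·0.733333^18 = 0.050830
  k=3: C(20,3)·0.266667^3·0.733333^17 = 0.110901
1 − 0.178468 = 0.821532

0.8215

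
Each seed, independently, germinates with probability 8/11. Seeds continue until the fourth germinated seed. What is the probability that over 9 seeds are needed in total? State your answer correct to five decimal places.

0.01564

Needing more than 9 seeds ⇔ fewer than 4 successes in the first 9. With X ~ Binomial(9, 0.727273), P(Y > 9) = P(X ≤ 3).
  k=0: C(9,0)·0.727273^0·0.272727^9 = 0.0000083
  k=1: C(9,1)·0.727273^1·0.272727^8 = 0.0002003
  k=2: C(9,2)·0.727273^2·0.272727^7 = 0.0021370
  k=3: C(9,3)·0.727273^3·0.272727^6 = 0.0132967
P(X ≤ 3) = 0.0156423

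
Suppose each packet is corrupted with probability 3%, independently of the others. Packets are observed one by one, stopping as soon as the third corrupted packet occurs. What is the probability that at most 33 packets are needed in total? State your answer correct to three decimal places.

0.076

Finishing within 33 packets ⇔ at least 3 successes in the first 33. With X ~ Binomial(33, 0.03), P(Y ≤ 33) = 1 − P(X ≤ 2).
  k=0: C(33,0)·0.03^0·0.97^33 = 0.36599
  k=1: C(33,1)·0.03^1·0.97^32 = 0.37353
  k=2: C(33,2)·0.03^2·0.97^31 = 0.18484
1 − 0.92436 = 0.07564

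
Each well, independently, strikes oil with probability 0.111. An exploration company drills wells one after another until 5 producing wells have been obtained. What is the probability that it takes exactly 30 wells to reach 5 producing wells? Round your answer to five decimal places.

Y = trial on which the fifth success occurs; negative binomial, r=5, p=0.111.
P(Y=30) = C(29,4) · p^5 · (1−p)^25
= 23751 · 1.6851e-05 · 0.052789 = 0.0211271

0.02113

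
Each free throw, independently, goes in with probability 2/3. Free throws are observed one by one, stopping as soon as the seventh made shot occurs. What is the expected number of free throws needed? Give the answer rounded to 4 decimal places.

10.5000

Y = total free throws until the seventh success; negative binomial with r=7, p=0.666667.
E[Y] = r / p = 7 / 0.666667 = 10.500000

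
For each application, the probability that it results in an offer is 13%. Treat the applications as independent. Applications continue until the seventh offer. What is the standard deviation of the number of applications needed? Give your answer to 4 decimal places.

18.9830

Y = total applications until the seventh success; negative binomial with r=7, p=0.13.
SD(Y) = √[r(1−p)/p²] = √(360.355030) = 18.983020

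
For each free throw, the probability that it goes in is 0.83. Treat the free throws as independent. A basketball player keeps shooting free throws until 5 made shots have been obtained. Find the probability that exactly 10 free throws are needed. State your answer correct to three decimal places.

0.007

Y = trial on which the fifth success occurs; negative binomial, r=5, p=0.83.
P(Y=10) = C(9,4) · p^5 · (1−p)^5
= 126 · 0.3939 · 0.00014199 = 0.00705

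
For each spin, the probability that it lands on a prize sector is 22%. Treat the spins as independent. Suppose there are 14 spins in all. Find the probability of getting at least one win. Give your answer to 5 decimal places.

0.96915

P(at least one) = 1 − P(none) = 1 − (1 − 0.22)^14
= 1 − 0.0308549 = 0.9691451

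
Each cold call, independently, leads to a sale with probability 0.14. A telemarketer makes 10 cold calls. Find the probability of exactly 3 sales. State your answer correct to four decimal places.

X ~ Binomial(n=10, p=0.14).
P(X=3) = C(10,3) · p^3 · (1−p)^7
= 120 · 0.002744 · 0.34793 = 0.114566

0.1146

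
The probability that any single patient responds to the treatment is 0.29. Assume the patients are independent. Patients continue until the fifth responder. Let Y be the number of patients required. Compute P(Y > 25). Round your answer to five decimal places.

Needing more than 25 patients ⇔ fewer than 5 successes in the first 25. With X ~ Binomial(25, 0.29), P(Y > 25) = P(X ≤ 4).
  k=0: C(25,0)·0.29^0·0.71^25 = 0.0001912
  k=1: C(25,1)·0.29^1·0.71^24 = 0.0019523
  k=2: C(25,2)·0.29^2·0.71^23 = 0.0095688
  k=3: C(25,3)·0.29^3·0.71^22 = 0.0299644
  k=4: C(25,4)·0.29^4·0.71^21 = 0.0673144
P(X ≤ 4) = 0.1089911

0.10899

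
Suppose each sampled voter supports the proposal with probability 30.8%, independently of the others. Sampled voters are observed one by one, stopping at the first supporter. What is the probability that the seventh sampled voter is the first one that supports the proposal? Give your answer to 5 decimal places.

Geometric (trials to first success), p = 0.308.
P(Y = 7) = (1−p)^6 · p = 0.10981 · 0.308 = 0.0338211

0.03382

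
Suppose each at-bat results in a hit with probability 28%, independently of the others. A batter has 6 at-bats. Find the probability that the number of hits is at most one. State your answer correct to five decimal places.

0.46438

X ~ Binomial(6, 0.28); P(X ≤ 1) = Σ C(6,k) p^k (1−p)^(6−k) over k:
  k=0: C(6,0)·0.28^0·0.72^6 = 0.1393141
  k=1: C(6,1)·0.28^1·0.72^5 = 0.3250662
Total = 0.4643802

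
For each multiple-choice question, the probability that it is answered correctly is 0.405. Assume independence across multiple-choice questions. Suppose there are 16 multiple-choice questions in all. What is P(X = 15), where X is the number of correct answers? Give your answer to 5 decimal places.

0.00001

X ~ Binomial(n=16, p=0.405).
P(X=15) = C(16,15) · p^15 · (1−p)^1
= 16 · 1.2937e-06 · 0.595 = 0.0000123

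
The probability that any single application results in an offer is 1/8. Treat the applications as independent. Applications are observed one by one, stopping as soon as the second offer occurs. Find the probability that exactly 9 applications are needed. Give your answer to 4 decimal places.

Y = trial on which the second success occurs; negative binomial, r=2, p=0.125.
P(Y=9) = C(8,1) · p^2 · (1−p)^7
= 8 · 0.015625 · 0.3927 = 0.049087

0.0491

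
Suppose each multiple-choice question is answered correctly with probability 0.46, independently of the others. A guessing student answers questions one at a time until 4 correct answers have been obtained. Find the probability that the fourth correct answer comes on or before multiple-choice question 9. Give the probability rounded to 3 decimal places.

0.661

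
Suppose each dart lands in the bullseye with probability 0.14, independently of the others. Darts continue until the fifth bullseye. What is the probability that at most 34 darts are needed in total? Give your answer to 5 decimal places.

Finishing within 34 darts ⇔ at least 5 successes in the first 34. With X ~ Binomial(34, 0.14), P(Y ≤ 34) = 1 − P(X ≤ 4).
  k=0: C(34,0)·0.14^0·0.86^34 = 0.0059285
  k=1: C(34,1)·0.14^1·0.86^33 = 0.0328137
  k=2: C(34,2)·0.14^2·0.86^32 = 0.0881393
  k=3: C(34,3)·0.14^3·0.86^31 = 0.1530480
  k=4: C(34,4)·0.14^4·0.86^30 = 0.1930896
1 − 0.4730192 = 0.5269808

0.52698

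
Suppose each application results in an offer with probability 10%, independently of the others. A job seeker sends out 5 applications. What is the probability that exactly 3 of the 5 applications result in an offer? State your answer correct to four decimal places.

0.0081

X ~ Binomial(n=5, p=0.10).
P(X=3) = C(5,3) · p^3 · (1−p)^2
= 10 · 0.001 · 0.81 = 0.008100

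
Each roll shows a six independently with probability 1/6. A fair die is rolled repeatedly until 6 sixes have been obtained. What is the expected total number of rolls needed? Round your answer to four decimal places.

36.0000

Y = total rolls until the sixth success; negative binomial with r=6, p=0.166667.
E[Y] = r / p = 6 / 0.166667 = 36.000000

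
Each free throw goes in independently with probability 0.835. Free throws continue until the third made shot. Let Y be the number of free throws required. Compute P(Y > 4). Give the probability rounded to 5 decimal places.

Needing more than 4 free throws ⇔ fewer than 3 successes in the first 4. With X ~ Binomial(4, 0.835), P(Y > 4) = P(X ≤ 2).
  k=0: C(4,0)·0.835^0·0.165^4 = 0.0007412
  k=1: C(4,1)·0.835^1·0.165^3 = 0.0150037
  k=2: C(4,2)·0.835^2·0.165^2 = 0.1138917
P(X ≤ 2) = 0.1296366

0.12964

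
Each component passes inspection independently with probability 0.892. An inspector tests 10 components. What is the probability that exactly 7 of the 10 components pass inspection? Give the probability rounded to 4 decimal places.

0.0679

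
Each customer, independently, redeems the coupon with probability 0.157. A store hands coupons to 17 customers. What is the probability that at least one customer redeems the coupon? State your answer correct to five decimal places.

P(at least one) = 1 − P(none) = 1 − (1 − 0.157)^17
= 1 − 0.0548364 = 0.9451636

0.94516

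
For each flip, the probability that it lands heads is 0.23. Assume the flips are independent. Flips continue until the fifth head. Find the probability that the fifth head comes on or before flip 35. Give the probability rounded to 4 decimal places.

0.9302

Finishing within 35 flips ⇔ at least 5 successes in the first 35. With X ~ Binomial(35, 0.23), P(Y ≤ 35) = 1 − P(X ≤ 4).
  k=0: C(35,0)·0.23^0·0.77^35 = 0.000106
  k=1: C(35,1)·0.23^1·0.77^34 = 0.001113
  k=2: C(35,2)·0.23^2·0.77^33 = 0.005652
  k=3: C(35,3)·0.23^3·0.77^32 = 0.018569
  k=4: C(35,4)·0.23^4·0.77^31 = 0.044373
1 − 0.069814 = 0.930186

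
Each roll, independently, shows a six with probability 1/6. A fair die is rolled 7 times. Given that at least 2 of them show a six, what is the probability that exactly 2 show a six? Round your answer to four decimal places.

0.7100

X ~ Binomial(7, 0.166667). Want P(X=2 | X≥2) = P(X=2) / P(X≥2).
P(X=2) = C(7,2)·0.166667^2·0.833333^5 = 0.234429
P(X≥2) = 1 − 0.279082 − 0.390714 = 0.330204
Ratio = 0.234429 / 0.330204 = 0.709951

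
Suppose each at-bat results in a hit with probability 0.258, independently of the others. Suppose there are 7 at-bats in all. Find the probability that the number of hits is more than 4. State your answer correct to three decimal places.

0.015

X ~ Binomial(7, 0.258); P(X ≥ 5) = Σ C(7,k) p^k (1−p)^(7−k) over k:
  k=5: C(7,5)·0.258^5·0.742^2 = 0.01322
  k=6: C(7,6)·0.258^6·0.742^1 = 0.00153
  k=7: C(7,7)·0.258^7·0.742^0 = 0.00008
Total = 0.01482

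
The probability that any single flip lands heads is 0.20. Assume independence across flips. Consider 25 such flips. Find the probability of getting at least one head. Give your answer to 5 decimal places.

0.99622

P(at least one) = 1 − P(none) = 1 − (1 − 0.20)^25
= 1 − 0.0037779 = 0.9962221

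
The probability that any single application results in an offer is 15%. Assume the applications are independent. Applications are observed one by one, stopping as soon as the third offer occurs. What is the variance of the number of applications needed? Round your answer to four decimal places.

Y = total applications until the third success; negative binomial with r=3, p=0.15.
Var(Y) = r(1−p)/p² = 3·0.85 / 0.15² = 113.333333

113.3333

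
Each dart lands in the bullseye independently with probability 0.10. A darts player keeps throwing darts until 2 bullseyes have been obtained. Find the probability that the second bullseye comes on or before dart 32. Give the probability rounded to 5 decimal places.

0.84358

Finishing within 32 darts ⇔ at least 2 successes in the first 32. With X ~ Binomial(32, 0.10), P(Y ≤ 32) = 1 − P(X ≤ 1).
  k=0: C(32,0)·0.10^0·0.90^32 = 0.0343368
  k=1: C(32,1)·0.10^1·0.90^31 = 0.1220865
1 − 0.1564234 = 0.8435766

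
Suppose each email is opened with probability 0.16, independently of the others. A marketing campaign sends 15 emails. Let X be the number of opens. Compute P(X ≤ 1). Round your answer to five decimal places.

X ~ Binomial(15, 0.16); P(X ≤ 1) = Σ C(15,k) p^k (1−p)^(15−k) over k:
  k=0: C(15,0)·0.16^0·0.84^15 = 0.0731458
  k=1: C(15,1)·0.16^1·0.84^14 = 0.2089880
Total = 0.2821337

0.28213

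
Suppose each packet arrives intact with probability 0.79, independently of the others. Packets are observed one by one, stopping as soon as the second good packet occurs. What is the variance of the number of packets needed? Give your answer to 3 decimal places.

Y = total packets until the second success; negative binomial with r=2, p=0.79.
Var(Y) = r(1−p)/p² = 2·0.21 / 0.79² = 0.67297

0.673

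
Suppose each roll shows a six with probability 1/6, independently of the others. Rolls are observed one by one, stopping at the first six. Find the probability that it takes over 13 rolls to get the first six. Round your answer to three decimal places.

0.093

Y = number of rolls to the first success; geometric, p = 0.166667.
P(Y > 13) = P(first 13 all fail) = (1−p)^13 = 0.09346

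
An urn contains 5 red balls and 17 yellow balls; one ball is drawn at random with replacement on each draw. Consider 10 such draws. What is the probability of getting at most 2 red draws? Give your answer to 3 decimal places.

0.595

X ~ Binomial(10, 0.227273); P(X ≤ 2) = Σ C(10,k) p^k (1−p)^(10−k) over k:
  k=0: C(10,0)·0.227273^0·0.772727^10 = 0.07590
  k=1: C(10,1)·0.227273^1·0.772727^9 = 0.22325
  k=2: C(10,2)·0.227273^2·0.772727^8 = 0.29547
Total = 0.59462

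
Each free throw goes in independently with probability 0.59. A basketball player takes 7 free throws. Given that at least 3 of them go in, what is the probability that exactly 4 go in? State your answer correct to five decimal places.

X ~ Binomial(7, 0.59). Want P(X=4 | X≥3) = P(X=4) / P(X≥3).
P(X=4) = C(7,4)·0.59^4·0.41^3 = 0.2922992
P(X≥3) = 1 − 0.0019475 − 0.0196179 − 0.0846920 = 0.8937425
Ratio = 0.2922992 / 0.8937425 = 0.3270508

0.32705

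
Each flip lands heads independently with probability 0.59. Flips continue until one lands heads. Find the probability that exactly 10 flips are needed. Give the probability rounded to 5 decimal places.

0.00019

Geometric (trials to first success), p = 0.59.
P(Y = 10) = (1−p)^9 · p = 0.00032738 · 0.59 = 0.0001932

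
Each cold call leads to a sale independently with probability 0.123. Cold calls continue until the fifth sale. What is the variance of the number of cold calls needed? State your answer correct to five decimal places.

Y = total cold calls until the fifth success; negative binomial with r=5, p=0.123.
Var(Y) = r(1−p)/p² = 5·0.877 / 0.123² = 289.8407033

289.84070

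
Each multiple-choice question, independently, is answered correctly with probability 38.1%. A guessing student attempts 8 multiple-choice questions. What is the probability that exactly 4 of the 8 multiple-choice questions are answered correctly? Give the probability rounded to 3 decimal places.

X ~ Binomial(n=8, p=0.381).
P(X=4) = C(8,4) · p^4 · (1−p)^4
= 70 · 0.021072 · 0.14681 = 0.21655

0.217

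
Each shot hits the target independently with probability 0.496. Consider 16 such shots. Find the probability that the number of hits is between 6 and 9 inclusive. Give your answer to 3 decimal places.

0.671

X ~ Binomial(16, 0.496); P(6 ≤ X ≤ 9) = Σ C(16,k) p^k (1−p)^(16−k) over k:
  k=6: C(16,6)·0.496^6·0.504^10 = 0.12610
  k=7: C(16,7)·0.496^7·0.504^9 = 0.17729
  k=8: C(16,8)·0.496^8·0.504^8 = 0.19628
  k=9: C(16,9)·0.496^9·0.504^7 = 0.17170
Total = 0.67137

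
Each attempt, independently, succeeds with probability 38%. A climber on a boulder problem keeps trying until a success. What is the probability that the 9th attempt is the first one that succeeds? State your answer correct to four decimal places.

Geometric (trials to first success), p = 0.38.
P(Y = 9) = (1−p)^8 · p = 0.021834 · 0.38 = 0.008297

0.0083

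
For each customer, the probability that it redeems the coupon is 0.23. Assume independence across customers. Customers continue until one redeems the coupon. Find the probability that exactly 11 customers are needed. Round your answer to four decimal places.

0.0169

Geometric (trials to first success), p = 0.23.
P(Y = 11) = (1−p)^10 · p = 0.073267 · 0.23 = 0.016851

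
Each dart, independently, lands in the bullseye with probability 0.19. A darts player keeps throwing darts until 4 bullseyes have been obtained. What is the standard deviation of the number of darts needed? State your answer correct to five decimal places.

9.47368

Y = total darts until the fourth success; negative binomial with r=4, p=0.19.
SD(Y) = √[r(1−p)/p²] = √(89.7506925) = 9.4736842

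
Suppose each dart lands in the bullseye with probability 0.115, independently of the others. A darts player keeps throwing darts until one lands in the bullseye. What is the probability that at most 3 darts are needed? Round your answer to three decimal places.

Y = number of darts to the first success; geometric, p = 0.115.
P(Y ≤ 3) = 1 − (1−p)^3 = 1 − 0.69315 = 0.30685

0.307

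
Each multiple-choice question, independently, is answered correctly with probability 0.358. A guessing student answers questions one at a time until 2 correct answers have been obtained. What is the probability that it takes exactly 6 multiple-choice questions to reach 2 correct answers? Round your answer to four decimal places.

Y = trial on which the second success occurs; negative binomial, r=2, p=0.358.
P(Y=6) = C(5,1) · p^2 · (1−p)^4
= 5 · 0.12816 · 0.16988 = 0.108862

0.1089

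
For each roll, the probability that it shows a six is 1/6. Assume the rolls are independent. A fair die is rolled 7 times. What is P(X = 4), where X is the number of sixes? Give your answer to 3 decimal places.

0.016

X ~ Binomial(n=7, p=0.166667).
P(X=4) = C(7,4) · p^4 · (1−p)^3
= 35 · 0.0007716 · 0.5787 = 0.01563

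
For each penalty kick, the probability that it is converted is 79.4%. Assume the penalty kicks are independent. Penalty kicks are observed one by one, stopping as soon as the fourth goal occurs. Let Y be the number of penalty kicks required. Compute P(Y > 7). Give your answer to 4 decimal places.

0.0369

Needing more than 7 penalty kicks ⇔ fewer than 4 successes in the first 7. With X ~ Binomial(7, 0.794), P(Y > 7) = P(X ≤ 3).
  k=0: C(7,0)·0.794^0·0.206^7 = 0.000016
  k=1: C(7,1)·0.794^1·0.206^6 = 0.000425
  k=2: C(7,2)·0.794^2·0.206^5 = 0.004911
  k=3: C(7,3)·0.794^3·0.206^4 = 0.031550
P(X ≤ 3) = 0.036902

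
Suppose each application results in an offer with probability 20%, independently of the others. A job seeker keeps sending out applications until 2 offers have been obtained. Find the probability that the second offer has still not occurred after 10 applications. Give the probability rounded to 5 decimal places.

0.37581

Needing more than 10 applications ⇔ fewer than 2 successes in the first 10. With X ~ Binomial(10, 0.20), P(Y > 10) = P(X ≤ 1).
  k=0: C(10,0)·0.20^0·0.80^10 = 0.1073742
  k=1: C(10,1)·0.20^1·0.80^9 = 0.2684355
P(X ≤ 1) = 0.3758096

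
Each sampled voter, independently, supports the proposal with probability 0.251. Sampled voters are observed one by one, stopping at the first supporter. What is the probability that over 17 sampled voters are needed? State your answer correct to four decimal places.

0.0073

Y = number of sampled voters to the first success; geometric, p = 0.251.
P(Y > 17) = P(first 17 all fail) = (1−p)^17 = 0.007348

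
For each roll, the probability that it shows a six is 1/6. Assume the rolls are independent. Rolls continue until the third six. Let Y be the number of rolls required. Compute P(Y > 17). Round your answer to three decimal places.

0.444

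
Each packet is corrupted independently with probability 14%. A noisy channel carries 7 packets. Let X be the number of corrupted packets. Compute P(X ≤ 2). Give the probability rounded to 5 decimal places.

X ~ Binomial(7, 0.14); P(X ≤ 2) = Σ C(7,k) p^k (1−p)^(7−k) over k:
  k=0: C(7,0)·0.14^0·0.86^7 = 0.3479278
  k=1: C(7,1)·0.14^1·0.86^6 = 0.3964759
  k=2: C(7,2)·0.14^2·0.86^5 = 0.1936278
Total = 0.9380315

0.93803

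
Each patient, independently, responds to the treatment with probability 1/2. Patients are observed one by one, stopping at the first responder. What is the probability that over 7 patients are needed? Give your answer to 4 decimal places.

0.0078

Y = number of patients to the first success; geometric, p = 0.50.
P(Y > 7) = P(first 7 all fail) = (1−p)^7 = 0.007812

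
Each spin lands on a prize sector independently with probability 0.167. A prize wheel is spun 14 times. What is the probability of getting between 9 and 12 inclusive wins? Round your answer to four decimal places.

0.0001

X ~ Binomial(14, 0.167); P(9 ≤ X ≤ 12) = Σ C(14,k) p^k (1−p)^(14−k) over k:
  k=9: C(14,9)·0.167^9·0.833^5 = 0.000081
  k=10: C(14,10)·0.167^10·0.833^4 = 0.000008
  k=11: C(14,11)·0.167^11·0.833^3 = 0.000001
  k=12: C(14,12)·0.167^12·0.833^2 = 0.000000
Total = 0.000090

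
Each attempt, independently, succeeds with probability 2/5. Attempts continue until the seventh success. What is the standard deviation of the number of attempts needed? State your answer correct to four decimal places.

5.1235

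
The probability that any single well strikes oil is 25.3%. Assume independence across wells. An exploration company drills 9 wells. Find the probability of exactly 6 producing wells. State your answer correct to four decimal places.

0.0092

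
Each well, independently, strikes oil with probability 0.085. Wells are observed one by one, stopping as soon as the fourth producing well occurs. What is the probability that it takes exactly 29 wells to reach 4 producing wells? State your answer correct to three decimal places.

0.019

Y = trial on which the fourth success occurs; negative binomial, r=4, p=0.085.
P(Y=29) = C(28,3) · p^4 · (1−p)^25
= 3276 · 5.2201e-05 · 0.10852 = 0.01856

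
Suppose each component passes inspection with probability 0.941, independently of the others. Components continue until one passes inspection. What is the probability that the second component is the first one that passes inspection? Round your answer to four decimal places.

Geometric (trials to first success), p = 0.941.
P(Y = 2) = (1−p)^1 · p = 0.059 · 0.941 = 0.055519

0.0555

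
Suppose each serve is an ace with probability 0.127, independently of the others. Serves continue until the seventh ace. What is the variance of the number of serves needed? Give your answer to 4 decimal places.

Y = total serves until the seventh success; negative binomial with r=7, p=0.127.
Var(Y) = r(1−p)/p² = 7·0.873 / 0.127² = 378.882758

378.8828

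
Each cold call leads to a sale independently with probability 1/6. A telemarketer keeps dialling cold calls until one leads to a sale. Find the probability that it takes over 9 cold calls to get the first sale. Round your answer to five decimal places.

Y = number of cold calls to the first success; geometric, p = 0.166667.
P(Y > 9) = P(first 9 all fail) = (1−p)^9 = 0.1938067

0.19381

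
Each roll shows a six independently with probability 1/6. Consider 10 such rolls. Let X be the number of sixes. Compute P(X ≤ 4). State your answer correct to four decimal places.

X ~ Binomial(10, 0.166667); P(X ≤ 4) = Σ C(10,k) p^k (1−p)^(10−k) over k:
  k=0: C(10,0)·0.166667^0·0.833333^10 = 0.161506
  k=1: C(10,1)·0.166667^1·0.833333^9 = 0.323011
  k=2: C(10,2)·0.166667^2·0.833333^8 = 0.290710
  k=3: C(10,3)·0.166667^3·0.833333^7 = 0.155045
  k=4: C(10,4)·0.166667^4·0.833333^6 = 0.054266
Total = 0.984538

0.9845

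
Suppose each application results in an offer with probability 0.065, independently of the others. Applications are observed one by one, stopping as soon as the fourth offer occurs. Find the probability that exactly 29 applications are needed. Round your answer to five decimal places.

Y = trial on which the fourth success occurs; negative binomial, r=4, p=0.065.
P(Y=29) = C(28,3) · p^4 · (1−p)^25
= 3276 · 1.7851e-05 · 0.18633 = 0.0108965

0.01090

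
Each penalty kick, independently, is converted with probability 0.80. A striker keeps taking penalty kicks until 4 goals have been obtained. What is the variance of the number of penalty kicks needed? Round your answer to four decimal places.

1.2500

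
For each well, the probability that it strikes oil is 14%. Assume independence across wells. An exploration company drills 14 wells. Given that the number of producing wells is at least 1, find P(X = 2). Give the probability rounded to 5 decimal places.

0.33214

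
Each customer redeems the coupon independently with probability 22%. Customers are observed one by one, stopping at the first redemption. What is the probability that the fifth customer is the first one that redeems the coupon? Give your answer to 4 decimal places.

0.0814

Geometric (trials to first success), p = 0.22.
P(Y = 5) = (1−p)^4 · p = 0.37015 · 0.22 = 0.081433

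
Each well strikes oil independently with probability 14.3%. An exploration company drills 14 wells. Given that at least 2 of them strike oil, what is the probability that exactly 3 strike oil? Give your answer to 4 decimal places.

X ~ Binomial(14, 0.143). Want P(X=3 | X≥2) = P(X=3) / P(X≥2).
P(X=3) = C(14,3)·0.143^3·0.857^11 = 0.194939
P(X≥2) = 1 − 0.115274 − 0.269287 = 0.615439
Ratio = 0.194939 / 0.615439 = 0.316748

0.3167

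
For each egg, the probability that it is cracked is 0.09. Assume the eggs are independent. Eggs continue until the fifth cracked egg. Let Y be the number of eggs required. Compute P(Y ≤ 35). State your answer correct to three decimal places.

0.203

Finishing within 35 eggs ⇔ at least 5 successes in the first 35. With X ~ Binomial(35, 0.09), P(Y ≤ 35) = 1 − P(X ≤ 4).
  k=0: C(35,0)·0.09^0·0.91^35 = 0.03685
  k=1: C(35,1)·0.09^1·0.91^34 = 0.12756
  k=2: C(35,2)·0.09^2·0.91^33 = 0.21447
  k=3: C(35,3)·0.09^3·0.91^32 = 0.23333
  k=4: C(35,4)·0.09^4·0.91^31 = 0.18461
1 − 0.79682 = 0.20318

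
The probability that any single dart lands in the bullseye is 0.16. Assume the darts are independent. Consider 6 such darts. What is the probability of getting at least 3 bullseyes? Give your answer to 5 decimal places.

0.05604

X ~ Binomial(6, 0.16); P(X ≥ 3) = Σ C(6,k) p^k (1−p)^(6−k) over k:
  k=3: C(6,3)·0.16^3·0.84^3 = 0.0485543
  k=4: C(6,4)·0.16^4·0.84^2 = 0.0069363
  k=5: C(6,5)·0.16^5·0.84^1 = 0.0005285
  k=6: C(6,6)·0.16^6·0.84^0 = 0.0000168
Total = 0.0560359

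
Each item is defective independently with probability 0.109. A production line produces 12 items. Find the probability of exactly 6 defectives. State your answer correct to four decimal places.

0.0008

X ~ Binomial(n=12, p=0.109).
P(X=6) = C(12,6) · p^6 · (1−p)^6
= 924 · 1.6771e-06 · 0.50034 = 0.000775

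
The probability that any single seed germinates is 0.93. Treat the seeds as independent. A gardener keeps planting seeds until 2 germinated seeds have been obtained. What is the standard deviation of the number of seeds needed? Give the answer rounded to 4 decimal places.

0.4023

Y = total seeds until the second success; negative binomial with r=2, p=0.93.
SD(Y) = √[r(1−p)/p²] = √(0.161868) = 0.402329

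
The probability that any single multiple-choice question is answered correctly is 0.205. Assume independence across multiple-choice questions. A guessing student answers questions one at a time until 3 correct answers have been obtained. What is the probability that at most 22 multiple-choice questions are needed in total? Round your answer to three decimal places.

0.858

Finishing within 22 multiple-choice questions ⇔ at least 3 successes in the first 22. With X ~ Binomial(22, 0.205), P(Y ≤ 22) = 1 − P(X ≤ 2).
  k=0: C(22,0)·0.205^0·0.795^22 = 0.00643
  k=1: C(22,1)·0.205^1·0.795^21 = 0.03647
  k=2: C(22,2)·0.205^2·0.795^20 = 0.09873
1 − 0.14163 = 0.85837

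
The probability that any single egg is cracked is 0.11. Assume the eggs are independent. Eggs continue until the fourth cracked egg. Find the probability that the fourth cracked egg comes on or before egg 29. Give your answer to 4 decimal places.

0.3976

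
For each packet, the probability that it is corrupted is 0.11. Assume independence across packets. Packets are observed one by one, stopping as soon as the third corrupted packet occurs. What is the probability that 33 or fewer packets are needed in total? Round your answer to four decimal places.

0.7191

Finishing within 33 packets ⇔ at least 3 successes in the first 33. With X ~ Binomial(33, 0.11), P(Y ≤ 33) = 1 − P(X ≤ 2).
  k=0: C(33,0)·0.11^0·0.89^33 = 0.021373
  k=1: C(33,1)·0.11^1·0.89^32 = 0.087174
  k=2: C(33,2)·0.11^2·0.89^31 = 0.172389
1 − 0.280936 = 0.719064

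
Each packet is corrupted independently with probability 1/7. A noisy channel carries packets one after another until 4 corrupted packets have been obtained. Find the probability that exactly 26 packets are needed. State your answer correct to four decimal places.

0.0322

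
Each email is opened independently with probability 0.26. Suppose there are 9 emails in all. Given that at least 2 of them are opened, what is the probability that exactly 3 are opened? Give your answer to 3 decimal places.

0.335

X ~ Binomial(9, 0.26). Want P(X=3 | X≥2) = P(X=3) / P(X≥2).
P(X=3) = C(9,3)·0.26^3·0.74^6 = 0.24243
P(X≥2) = 1 − 0.06654 − 0.21041 = 0.72305
Ratio = 0.24243 / 0.72305 = 0.33529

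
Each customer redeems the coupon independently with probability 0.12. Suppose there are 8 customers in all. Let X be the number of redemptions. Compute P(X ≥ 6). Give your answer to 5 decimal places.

X ~ Binomial(8, 0.12); P(X ≥ 6) = Σ C(8,k) p^k (1−p)^(8−k) over k:
  k=6: C(8,6)·0.12^6·0.88^2 = 0.0000647
  k=7: C(8,7)·0.12^7·0.88^1 = 0.0000025
  k=8: C(8,8)·0.12^8·0.88^0 = 0.0000000
Total = 0.0000673

0.00007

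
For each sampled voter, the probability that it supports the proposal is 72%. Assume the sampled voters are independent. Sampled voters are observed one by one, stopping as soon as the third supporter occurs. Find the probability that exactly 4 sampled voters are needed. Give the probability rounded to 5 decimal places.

0.31353

Y = trial on which the third success occurs; negative binomial, r=3, p=0.72.
P(Y=4) = C(3,2) · p^3 · (1−p)^1
= 3 · 0.37325 · 0.28 = 0.3135283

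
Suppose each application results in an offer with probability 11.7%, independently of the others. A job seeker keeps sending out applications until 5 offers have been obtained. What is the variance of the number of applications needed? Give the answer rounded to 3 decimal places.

Y = total applications until the fifth success; negative binomial with r=5, p=0.117.
Var(Y) = r(1−p)/p² = 5·0.883 / 0.117² = 322.52173

322.522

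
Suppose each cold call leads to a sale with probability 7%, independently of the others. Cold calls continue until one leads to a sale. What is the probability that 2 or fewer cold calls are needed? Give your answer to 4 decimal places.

Y = number of cold calls to the first success; geometric, p = 0.07.
P(Y ≤ 2) = 1 − (1−p)^2 = 1 − 0.864900 = 0.135100

0.1351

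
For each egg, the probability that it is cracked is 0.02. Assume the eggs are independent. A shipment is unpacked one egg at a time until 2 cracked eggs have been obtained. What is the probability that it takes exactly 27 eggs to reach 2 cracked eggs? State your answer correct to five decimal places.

Y = trial on which the second success occurs; negative binomial, r=2, p=0.02.
P(Y=27) = C(26,1) · p^2 · (1−p)^25
= 26 · 0.0004 · 0.60346 = 0.0062760

0.00628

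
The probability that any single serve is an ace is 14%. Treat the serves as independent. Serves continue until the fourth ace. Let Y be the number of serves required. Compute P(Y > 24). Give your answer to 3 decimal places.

Needing more than 24 serves ⇔ fewer than 4 successes in the first 24. With X ~ Binomial(24, 0.14), P(Y > 24) = P(X ≤ 3).
  k=0: C(24,0)·0.14^0·0.86^24 = 0.02679
  k=1: C(24,1)·0.14^1·0.86^23 = 0.10467
  k=2: C(24,2)·0.14^2·0.86^22 = 0.19594
  k=3: C(24,3)·0.14^3·0.86^21 = 0.23392
P(X ≤ 3) = 0.56132

0.561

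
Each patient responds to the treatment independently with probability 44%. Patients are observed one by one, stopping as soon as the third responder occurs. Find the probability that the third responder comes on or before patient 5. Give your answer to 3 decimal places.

0.389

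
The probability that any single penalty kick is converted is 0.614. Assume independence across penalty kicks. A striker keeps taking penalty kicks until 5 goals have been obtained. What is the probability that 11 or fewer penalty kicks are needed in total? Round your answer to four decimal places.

0.9168

Finishing within 11 penalty kicks ⇔ at least 5 successes in the first 11. With X ~ Binomial(11, 0.614), P(Y ≤ 11) = 1 − P(X ≤ 4).
  k=0: C(11,0)·0.614^0·0.386^11 = 0.000028
  k=1: C(11,1)·0.614^1·0.386^10 = 0.000496
  k=2: C(11,2)·0.614^2·0.386^9 = 0.003944
  k=3: C(11,3)·0.614^3·0.386^8 = 0.018823
  k=4: C(11,4)·0.614^4·0.386^7 = 0.059882
1 − 0.083174 = 0.916826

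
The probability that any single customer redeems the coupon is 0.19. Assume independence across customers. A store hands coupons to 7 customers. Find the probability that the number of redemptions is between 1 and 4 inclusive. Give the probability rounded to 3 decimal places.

0.768

X ~ Binomial(7, 0.19); P(1 ≤ X ≤ 4) = Σ C(7,k) p^k (1−p)^(7−k) over k:
  k=1: C(7,1)·0.19^1·0.81^6 = 0.37563
  k=2: C(7,2)·0.19^2·0.81^5 = 0.26433
  k=3: C(7,3)·0.19^3·0.81^4 = 0.10334
  k=4: C(7,4)·0.19^4·0.81^3 = 0.02424
Total = 0.76754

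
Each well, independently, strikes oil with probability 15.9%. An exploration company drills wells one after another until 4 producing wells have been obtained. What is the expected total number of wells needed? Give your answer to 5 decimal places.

25.15723

Y = total wells until the fourth success; negative binomial with r=4, p=0.159.
E[Y] = r / p = 4 / 0.159 = 25.1572327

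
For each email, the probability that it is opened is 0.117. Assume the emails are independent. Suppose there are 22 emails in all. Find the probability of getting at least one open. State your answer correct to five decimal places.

P(at least one) = 1 − P(none) = 1 − (1 − 0.117)^22
= 1 − 0.0647345 = 0.9352655

0.93527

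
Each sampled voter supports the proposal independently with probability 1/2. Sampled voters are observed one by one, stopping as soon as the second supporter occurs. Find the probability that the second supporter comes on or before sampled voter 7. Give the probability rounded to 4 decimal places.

Finishing within 7 sampled voters ⇔ at least 2 successes in the first 7. With X ~ Binomial(7, 0.50), P(Y ≤ 7) = 1 − P(X ≤ 1).
  k=0: C(7,0)·0.50^0·0.50^7 = 0.007812
  k=1: C(7,1)·0.50^1·0.50^6 = 0.054688
1 − 0.062500 = 0.937500

0.9375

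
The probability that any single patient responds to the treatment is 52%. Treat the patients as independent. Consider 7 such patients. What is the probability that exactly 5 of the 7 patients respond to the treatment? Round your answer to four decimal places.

0.1840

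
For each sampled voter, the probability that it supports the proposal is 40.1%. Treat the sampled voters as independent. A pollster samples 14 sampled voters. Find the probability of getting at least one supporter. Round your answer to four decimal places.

0.9992

P(at least one) = 1 − P(none) = 1 − (1 − 0.401)^14
= 1 − 0.000766 = 0.999234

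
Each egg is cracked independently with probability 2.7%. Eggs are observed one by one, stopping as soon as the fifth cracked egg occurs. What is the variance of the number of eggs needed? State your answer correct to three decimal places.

6673.525

Y = total eggs until the fifth success; negative binomial with r=5, p=0.027.
Var(Y) = r(1−p)/p² = 5·0.973 / 0.027² = 6673.52538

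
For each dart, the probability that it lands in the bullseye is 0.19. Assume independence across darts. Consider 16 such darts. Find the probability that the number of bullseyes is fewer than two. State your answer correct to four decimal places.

X ~ Binomial(16, 0.19); P(X ≤ 1) = Σ C(16,k) p^k (1−p)^(16−k) over k:
  k=0: C(16,0)·0.19^0·0.81^16 = 0.034337
  k=1: C(16,1)·0.19^1·0.81^15 = 0.128869
Total = 0.163206

0.1632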